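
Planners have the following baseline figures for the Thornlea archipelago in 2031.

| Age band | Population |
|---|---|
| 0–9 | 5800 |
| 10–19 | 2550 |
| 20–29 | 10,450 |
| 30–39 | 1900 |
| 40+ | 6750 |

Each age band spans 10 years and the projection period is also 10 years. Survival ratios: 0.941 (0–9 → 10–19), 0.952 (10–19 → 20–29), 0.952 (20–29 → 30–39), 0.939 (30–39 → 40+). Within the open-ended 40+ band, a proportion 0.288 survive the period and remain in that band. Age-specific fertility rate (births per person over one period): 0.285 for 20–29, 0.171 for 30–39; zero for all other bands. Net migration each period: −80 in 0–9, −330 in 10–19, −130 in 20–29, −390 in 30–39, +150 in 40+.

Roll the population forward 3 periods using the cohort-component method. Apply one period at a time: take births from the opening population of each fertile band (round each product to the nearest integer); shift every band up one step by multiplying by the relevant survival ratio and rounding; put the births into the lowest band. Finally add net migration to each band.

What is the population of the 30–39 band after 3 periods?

Let band 1 be 0–9 through band 5 = 40+.
— Period 1 —
Births: 10450 × 0.285 = 2978 ; 1900 × 0.171 = 325 → 3303
Band 2: 5800 × 0.941 = 5458
Band 3: 2550 × 0.952 = 2428
Band 4: 10450 × 0.952 = 9948
Band 5: 1900 × 0.939 + 6750 × 0.288 = 1784 + 1944 = 3728
Net migration: Band 1 − 80 → 3223; Band 2 − 330 → 5128; Band 3 − 130 → 2298; Band 4 − 390 → 9558; Band 5 + 150 → 3878
Giving 3223 / 5128 / 2298 / 9558 / 3878.
— Period 2 —
Births: 2298 × 0.285 = 655 ; 9558 × 0.171 = 1634 → 2289
Band 2: 3223 × 0.941 = 3033
Band 3: 5128 × 0.952 = 4882
Band 4: 2298 × 0.952 = 2188
Band 5: 9558 × 0.939 + 3878 × 0.288 = 8975 + 1117 = 10092
Net migration: Band 1 − 80 → 2209; Band 2 − 330 → 2703; Band 3 − 130 → 4752; Band 4 − 390 → 1798; Band 5 + 150 → 10242
Giving 2209 / 2703 / 4752 / 1798 / 10242.
— Period 3 —
Births: 4752 × 0.285 = 1354 ; 1798 × 0.171 = 307 → 1661
Band 2: 2209 × 0.941 = 2079
Band 3: 2703 × 0.952 = 2573
Band 4: 4752 × 0.952 = 4524
Band 5: 1798 × 0.939 + 10242 × 0.288 = 1688 + 2950 = 4638
Net migration: Band 1 − 80 → 1581; Band 2 − 330 → 1749; Band 3 − 130 → 2443; Band 4 − 390 → 4134; Band 5 + 150 → 4788
Giving 1581 / 1749 / 2443 / 4134 / 4788.

4134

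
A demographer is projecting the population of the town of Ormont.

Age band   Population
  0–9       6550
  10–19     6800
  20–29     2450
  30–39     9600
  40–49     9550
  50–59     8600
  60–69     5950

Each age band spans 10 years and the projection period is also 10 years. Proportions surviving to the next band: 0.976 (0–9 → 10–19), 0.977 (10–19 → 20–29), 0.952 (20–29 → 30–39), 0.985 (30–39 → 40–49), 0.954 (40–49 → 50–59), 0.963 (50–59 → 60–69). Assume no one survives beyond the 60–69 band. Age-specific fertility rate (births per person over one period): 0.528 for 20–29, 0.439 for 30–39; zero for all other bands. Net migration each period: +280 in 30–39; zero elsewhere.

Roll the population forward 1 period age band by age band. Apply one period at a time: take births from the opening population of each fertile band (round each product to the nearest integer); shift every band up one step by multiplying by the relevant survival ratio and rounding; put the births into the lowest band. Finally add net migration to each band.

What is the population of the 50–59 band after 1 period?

9111

Let band 1 be 0–9 through band 7 = 60–69.
— Period 1 —
Births: 2450 * 0.528 = 1294  |  9600 * 0.439 = 4214 → 5508
Band 2: 6550 * 0.976 = 6393
Band 3: 6800 * 0.977 = 6644
Band 4: 2450 * 0.952 = 2332
Band 5: 9600 * 0.985 = 9456
Band 6: 9550 * 0.954 = 9111
Band 7: 8600 * 0.963 = 8282
Net migration: Band 4 + 280 → 2612
→ [5508, 6393, 6644, 2612, 9456, 9111, 8282]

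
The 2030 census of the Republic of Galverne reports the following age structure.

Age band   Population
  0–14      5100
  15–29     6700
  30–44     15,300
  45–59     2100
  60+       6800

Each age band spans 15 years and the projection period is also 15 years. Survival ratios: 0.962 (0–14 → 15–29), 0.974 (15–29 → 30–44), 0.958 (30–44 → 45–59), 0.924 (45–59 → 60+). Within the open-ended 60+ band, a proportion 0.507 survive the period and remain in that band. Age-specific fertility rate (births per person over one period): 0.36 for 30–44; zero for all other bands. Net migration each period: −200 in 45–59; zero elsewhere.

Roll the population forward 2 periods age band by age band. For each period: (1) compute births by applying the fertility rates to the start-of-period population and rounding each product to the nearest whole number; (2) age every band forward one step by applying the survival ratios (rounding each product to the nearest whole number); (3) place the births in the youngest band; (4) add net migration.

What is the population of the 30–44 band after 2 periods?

Call the groups 1 to 5, youngest first.
[period 1]
Births: 15300 * 0.36 = 5508
Group 2: 5100 * 0.962 = 4906
Group 3: 6700 * 0.974 = 6526
Group 4: 15300 * 0.958 = 14657
Group 5: 2100 * 0.924 + 6800 * 0.507 = 1940 + 3448 = 5388
Net migration: Group 4 − 200 → 14457
End of period: [5508, 4906, 6526, 14457, 5388]
[period 2]
Births: 6526 * 0.36 = 2349
Group 2: 5508 * 0.962 = 5299
Group 3: 4906 * 0.974 = 4778
Group 4: 6526 * 0.958 = 6252
Group 5: 14457 * 0.924 + 5388 * 0.507 = 13358 + 2732 = 16090
Net migration: Group 4 − 200 → 6052
End of period: [2349, 5299, 4778, 6052, 16090]

4778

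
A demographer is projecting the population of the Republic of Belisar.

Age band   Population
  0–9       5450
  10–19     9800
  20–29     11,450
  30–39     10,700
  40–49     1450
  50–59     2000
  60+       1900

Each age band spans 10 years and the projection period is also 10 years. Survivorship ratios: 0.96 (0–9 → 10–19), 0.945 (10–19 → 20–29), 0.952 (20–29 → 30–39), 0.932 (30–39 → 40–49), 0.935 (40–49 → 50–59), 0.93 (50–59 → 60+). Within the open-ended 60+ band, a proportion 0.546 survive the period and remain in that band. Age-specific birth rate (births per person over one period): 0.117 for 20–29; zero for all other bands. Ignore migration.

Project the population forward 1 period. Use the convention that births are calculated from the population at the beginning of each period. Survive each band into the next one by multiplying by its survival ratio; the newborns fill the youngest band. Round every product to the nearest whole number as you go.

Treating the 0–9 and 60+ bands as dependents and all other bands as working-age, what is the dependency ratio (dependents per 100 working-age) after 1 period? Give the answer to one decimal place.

Let group 1 be 0–9 through group 7 = 60+.
Period 1.
Births: 11450 * 0.117 = 1340
Group 2: 5450 * 0.96 = 5232
Group 3: 9800 * 0.945 = 9261
Group 4: 11450 * 0.952 = 10900
Group 5: 10700 * 0.932 = 9972
Group 6: 1450 * 0.935 = 1356
Group 7: 2000 * 0.93 + 1900 * 0.546 = 1860 + 1037 = 2897
→ [1340, 5232, 9261, 10900, 9972, 1356, 2897]
Dependents (band 0–9 + band 60+) = 1340 + 2897 = 4237; working-age = 36721; ratio = 4237/36721 × 100 = 11.5

11.5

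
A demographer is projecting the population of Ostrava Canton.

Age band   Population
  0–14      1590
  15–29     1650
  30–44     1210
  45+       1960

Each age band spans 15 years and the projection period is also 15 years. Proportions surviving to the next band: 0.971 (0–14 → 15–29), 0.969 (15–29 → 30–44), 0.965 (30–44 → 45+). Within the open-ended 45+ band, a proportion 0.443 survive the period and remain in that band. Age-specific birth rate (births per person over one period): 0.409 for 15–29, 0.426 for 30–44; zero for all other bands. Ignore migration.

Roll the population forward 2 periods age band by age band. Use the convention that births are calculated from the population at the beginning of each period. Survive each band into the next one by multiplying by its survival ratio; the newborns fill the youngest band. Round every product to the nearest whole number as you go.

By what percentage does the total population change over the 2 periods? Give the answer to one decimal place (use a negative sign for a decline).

— Period 1 —
Births: 1650 × 0.409 = 675 ; 1210 × 0.426 = 515 → 1190
15–29: 1590 × 0.971 = 1544
30–44: 1650 × 0.969 = 1599
45+: 1210 × 0.965 + 1960 × 0.443 = 1168 + 868 = 2036
Giving 1190 / 1544 / 1599 / 2036.
— Period 2 —
Births: 1544 × 0.409 = 631 ; 1599 × 0.426 = 681 → 1312
15–29: 1190 × 0.971 = 1155
30–44: 1544 × 0.969 = 1496
45+: 1599 × 0.965 + 2036 × 0.443 = 1543 + 902 = 2445
Giving 1312 / 1155 / 1496 / 2445.
Total: 6410 → 6408; change = -2; percentage change = 0.0%

0.0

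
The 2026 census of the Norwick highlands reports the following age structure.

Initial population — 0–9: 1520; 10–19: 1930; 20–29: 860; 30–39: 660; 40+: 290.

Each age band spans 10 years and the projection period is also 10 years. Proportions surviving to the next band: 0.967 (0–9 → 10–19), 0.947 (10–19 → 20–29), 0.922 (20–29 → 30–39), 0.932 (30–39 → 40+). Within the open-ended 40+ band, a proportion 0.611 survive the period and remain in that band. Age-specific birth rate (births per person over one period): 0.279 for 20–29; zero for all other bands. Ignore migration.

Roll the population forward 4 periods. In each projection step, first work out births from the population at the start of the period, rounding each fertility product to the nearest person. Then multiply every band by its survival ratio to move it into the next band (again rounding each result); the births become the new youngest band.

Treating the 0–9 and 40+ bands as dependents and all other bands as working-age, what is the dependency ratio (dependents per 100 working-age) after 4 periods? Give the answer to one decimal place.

Period 1:
Births: 860 × 0.279 = 240
10–19: 1520 × 0.967 = 1470
20–29: 1930 × 0.947 = 1828
30–39: 860 × 0.922 = 793
40+: 660 × 0.932 + 290 × 0.611 = 615 + 177 = 792
Giving 240 / 1470 / 1828 / 793 / 792.
Period 2:
Births: 1828 × 0.279 = 510
10–19: 240 × 0.967 = 232
20–29: 1470 × 0.947 = 1392
30–39: 1828 × 0.922 = 1685
40+: 793 × 0.932 + 792 × 0.611 = 739 + 484 = 1223
Giving 510 / 232 / 1392 / 1685 / 1223.
Period 3:
Births: 1392 × 0.279 = 388
10–19: 510 × 0.967 = 493
20–29: 232 × 0.947 = 220
30–39: 1392 × 0.922 = 1283
40+: 1685 × 0.932 + 1223 × 0.611 = 1570 + 747 = 2317
Giving 388 / 493 / 220 / 1283 / 2317.
Period 4:
Births: 220 × 0.279 = 61
10–19: 388 × 0.967 = 375
20–29: 493 × 0.947 = 467
30–39: 220 × 0.922 = 203
40+: 1283 × 0.932 + 2317 × 0.611 = 1196 + 1416 = 2612
Giving 61 / 375 / 467 / 203 / 2612.
Dependents (band 0–9 + band 40+) = 61 + 2612 = 2673; working-age = 1045; ratio = 2673/1045 × 100 = 255.8

255.8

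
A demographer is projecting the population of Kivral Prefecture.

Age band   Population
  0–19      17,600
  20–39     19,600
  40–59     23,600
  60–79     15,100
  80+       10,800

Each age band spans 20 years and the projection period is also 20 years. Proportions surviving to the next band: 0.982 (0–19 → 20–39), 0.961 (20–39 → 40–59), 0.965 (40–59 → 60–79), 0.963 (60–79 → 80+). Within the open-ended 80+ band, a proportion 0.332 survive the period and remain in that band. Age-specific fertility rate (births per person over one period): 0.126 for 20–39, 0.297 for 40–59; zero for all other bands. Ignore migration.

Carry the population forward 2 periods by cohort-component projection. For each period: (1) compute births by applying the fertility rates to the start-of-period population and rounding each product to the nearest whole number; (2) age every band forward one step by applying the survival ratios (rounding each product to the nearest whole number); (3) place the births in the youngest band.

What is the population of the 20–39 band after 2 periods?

9308

Period 1.
Births: 19600 * 0.126 = 2470, 23600 * 0.297 = 7009 ⇒ total 9479
20–39: 17600 * 0.982 = 17283
40–59: 19600 * 0.961 = 18836
60–79: 23600 * 0.965 = 22774
80+: 15100 * 0.963 + 10800 * 0.332 = 14541 + 3586 = 18127
→ [9479, 17283, 18836, 22774, 18127]
Period 2.
Births: 17283 * 0.126 = 2178, 18836 * 0.297 = 5594 ⇒ total 7772
20–39: 9479 * 0.982 = 9308
40–59: 17283 * 0.961 = 16609
60–79: 18836 * 0.965 = 18177
80+: 22774 * 0.963 + 18127 * 0.332 = 21931 + 6018 = 27949
→ [7772, 9308, 16609, 18177, 27949]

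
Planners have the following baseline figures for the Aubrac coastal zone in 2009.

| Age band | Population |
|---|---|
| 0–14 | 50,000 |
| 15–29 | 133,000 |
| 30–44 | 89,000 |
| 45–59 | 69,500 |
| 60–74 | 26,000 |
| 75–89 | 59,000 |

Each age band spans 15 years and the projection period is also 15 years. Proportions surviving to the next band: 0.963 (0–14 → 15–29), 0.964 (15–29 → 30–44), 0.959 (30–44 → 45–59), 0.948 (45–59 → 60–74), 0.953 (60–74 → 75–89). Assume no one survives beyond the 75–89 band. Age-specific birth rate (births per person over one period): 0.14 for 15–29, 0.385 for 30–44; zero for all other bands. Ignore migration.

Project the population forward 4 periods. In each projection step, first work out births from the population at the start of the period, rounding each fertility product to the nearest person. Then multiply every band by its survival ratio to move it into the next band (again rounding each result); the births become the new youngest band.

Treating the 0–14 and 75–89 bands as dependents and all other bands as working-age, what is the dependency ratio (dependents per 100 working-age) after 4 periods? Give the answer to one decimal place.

[period 1]
Births: 133000 × 0.14 = 18620, 89000 × 0.385 = 34265 ⇒ total 52885
15–29: 50000 × 0.963 = 48150
30–44: 133000 × 0.964 = 128212
45–59: 89000 × 0.959 = 85351
60–74: 69500 × 0.948 = 65886
75–89: 26000 × 0.953 = 24778
Population now: 0–14=52885, 15–29=48150, 30–44=128212, 45–59=85351, 60–74=65886, 75–89=24778
[period 2]
Births: 48150 × 0.14 = 6741, 128212 × 0.385 = 49362 ⇒ total 56103
15–29: 52885 × 0.963 = 50928
30–44: 48150 × 0.964 = 46417
45–59: 128212 × 0.959 = 122955
60–74: 85351 × 0.948 = 80913
75–89: 65886 × 0.953 = 62789
Population now: 0–14=56103, 15–29=50928, 30–44=46417, 45–59=122955, 60–74=80913, 75–89=62789
[period 3]
Births: 50928 × 0.14 = 7130, 46417 × 0.385 = 17871 ⇒ total 25001
15–29: 56103 × 0.963 = 54027
30–44: 50928 × 0.964 = 49095
45–59: 46417 × 0.959 = 44514
60–74: 122955 × 0.948 = 116561
75–89: 80913 × 0.953 = 77110
Population now: 0–14=25001, 15–29=54027, 30–44=49095, 45–59=44514, 60–74=116561, 75–89=77110
[period 4]
Births: 54027 × 0.14 = 7564, 49095 × 0.385 = 18902 ⇒ total 26466
15–29: 25001 × 0.963 = 24076
30–44: 54027 × 0.964 = 52082
45–59: 49095 × 0.959 = 47082
60–74: 44514 × 0.948 = 42199
75–89: 116561 × 0.953 = 111083
Population now: 0–14=26466, 15–29=24076, 30–44=52082, 45–59=47082, 60–74=42199, 75–89=111083
Dependents (band 0–14 + band 75–89) = 26466 + 111083 = 137549; working-age = 165439; ratio = 137549/165439 × 100 = 83.1

83.1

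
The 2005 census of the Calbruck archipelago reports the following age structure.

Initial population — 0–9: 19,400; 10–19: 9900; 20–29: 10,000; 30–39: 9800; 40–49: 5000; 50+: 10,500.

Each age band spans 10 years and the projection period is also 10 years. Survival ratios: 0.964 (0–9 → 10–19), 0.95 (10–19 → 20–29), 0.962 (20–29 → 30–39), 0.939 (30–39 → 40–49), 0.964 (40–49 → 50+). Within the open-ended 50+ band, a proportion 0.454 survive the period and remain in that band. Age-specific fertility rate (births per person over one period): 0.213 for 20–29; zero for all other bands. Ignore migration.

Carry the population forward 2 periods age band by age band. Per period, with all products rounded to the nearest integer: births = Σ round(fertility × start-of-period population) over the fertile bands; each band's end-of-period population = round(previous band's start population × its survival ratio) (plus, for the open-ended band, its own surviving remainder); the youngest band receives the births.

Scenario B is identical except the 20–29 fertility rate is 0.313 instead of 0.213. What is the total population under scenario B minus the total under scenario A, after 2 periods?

1905

[period 1]
Births: 10000 * 0.213 = 2130
10–19: 19400 * 0.964 = 18702
20–29: 9900 * 0.95 = 9405
30–39: 10000 * 0.962 = 9620
40–49: 9800 * 0.939 = 9202
50+: 5000 * 0.964 + 10500 * 0.454 = 4820 + 4767 = 9587
Giving 2130 / 18702 / 9405 / 9620 / 9202 / 9587.
[period 2]
Births: 9405 * 0.213 = 2003
10–19: 2130 * 0.964 = 2053
20–29: 18702 * 0.95 = 17767
30–39: 9405 * 0.962 = 9048
40–49: 9620 * 0.939 = 9033
50+: 9202 * 0.964 + 9587 * 0.454 = 8871 + 4352 = 13223
Giving 2003 / 2053 / 17767 / 9048 / 9033 / 13223.
Scenario A total after 2 periods: 53127
Scenario B projection —
[period 1]
Births: 10000 * 0.313 = 3130
10–19: 19400 * 0.964 = 18702
20–29: 9900 * 0.95 = 9405
30–39: 10000 * 0.962 = 9620
40–49: 9800 * 0.939 = 9202
50+: 5000 * 0.964 + 10500 * 0.454 = 4820 + 4767 = 9587
Giving 3130 / 18702 / 9405 / 9620 / 9202 / 9587.
[period 2]
Births: 9405 * 0.313 = 2944
10–19: 3130 * 0.964 = 3017
20–29: 18702 * 0.95 = 17767
30–39: 9405 * 0.962 = 9048
40–49: 9620 * 0.939 = 9033
50+: 9202 * 0.964 + 9587 * 0.454 = 8871 + 4352 = 13223
Giving 2944 / 3017 / 17767 / 9048 / 9033 / 13223.
Scenario B total after 2 periods: 55032
Difference B − A = 55032 − 53127 = 1905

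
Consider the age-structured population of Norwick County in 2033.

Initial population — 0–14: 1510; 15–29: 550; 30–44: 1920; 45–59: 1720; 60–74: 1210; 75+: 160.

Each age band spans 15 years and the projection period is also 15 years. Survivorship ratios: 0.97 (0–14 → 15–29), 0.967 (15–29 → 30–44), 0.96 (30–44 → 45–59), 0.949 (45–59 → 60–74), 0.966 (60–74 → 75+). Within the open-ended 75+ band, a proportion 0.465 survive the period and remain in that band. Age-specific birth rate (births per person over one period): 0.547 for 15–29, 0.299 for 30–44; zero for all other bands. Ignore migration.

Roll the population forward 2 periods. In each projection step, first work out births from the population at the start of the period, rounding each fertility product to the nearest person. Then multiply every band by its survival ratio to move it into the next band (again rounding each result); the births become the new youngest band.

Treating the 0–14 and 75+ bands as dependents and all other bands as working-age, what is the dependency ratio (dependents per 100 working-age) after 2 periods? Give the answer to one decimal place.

68.8

After projecting period 1:
Births: 550 × 0.547 = 301 ; 1920 × 0.299 = 574 — total 875
15–29: 1510 × 0.97 = 1465
30–44: 550 × 0.967 = 532
45–59: 1920 × 0.96 = 1843
60–74: 1720 × 0.949 = 1632
75+: 1210 × 0.966 + 160 × 0.465 = 1169 + 74 = 1243
Giving 875 / 1465 / 532 / 1843 / 1632 / 1243.
After projecting period 2:
Births: 1465 × 0.547 = 801 ; 532 × 0.299 = 159 — total 960
15–29: 875 × 0.97 = 849
30–44: 1465 × 0.967 = 1417
45–59: 532 × 0.96 = 511
60–74: 1843 × 0.949 = 1749
75+: 1632 × 0.966 + 1243 × 0.465 = 1577 + 578 = 2155
Giving 960 / 849 / 1417 / 511 / 1749 / 2155.
Dependents (band 0–14 + band 75+) = 960 + 2155 = 3115; working-age = 4526; ratio = 3115/4526 × 100 = 68.8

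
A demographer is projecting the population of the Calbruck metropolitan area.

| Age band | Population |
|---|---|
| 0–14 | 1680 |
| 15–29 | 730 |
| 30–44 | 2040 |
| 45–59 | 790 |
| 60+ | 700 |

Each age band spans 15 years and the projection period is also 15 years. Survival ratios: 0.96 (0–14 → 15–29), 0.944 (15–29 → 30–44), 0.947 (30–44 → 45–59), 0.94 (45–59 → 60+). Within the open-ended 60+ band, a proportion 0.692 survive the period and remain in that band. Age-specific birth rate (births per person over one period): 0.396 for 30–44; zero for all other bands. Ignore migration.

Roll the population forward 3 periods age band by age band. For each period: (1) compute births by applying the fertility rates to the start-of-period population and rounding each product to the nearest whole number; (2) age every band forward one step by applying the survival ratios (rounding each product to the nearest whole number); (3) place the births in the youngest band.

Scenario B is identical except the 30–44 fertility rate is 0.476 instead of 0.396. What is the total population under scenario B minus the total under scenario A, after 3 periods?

Numbering the groups 1..5 from youngest to oldest:
Period 1.
Births: 2040 × 0.396 = 808
Group 2: 1680 × 0.96 = 1613
Group 3: 730 × 0.944 = 689
Group 4: 2040 × 0.947 = 1932
Group 5: 790 × 0.94 + 700 × 0.692 = 743 + 484 = 1227
End of period: [808, 1613, 689, 1932, 1227]
Period 2.
Births: 689 × 0.396 = 273
Group 2: 808 × 0.96 = 776
Group 3: 1613 × 0.944 = 1523
Group 4: 689 × 0.947 = 652
Group 5: 1932 × 0.94 + 1227 × 0.692 = 1816 + 849 = 2665
End of period: [273, 776, 1523, 652, 2665]
Period 3.
Births: 1523 × 0.396 = 603
Group 2: 273 × 0.96 = 262
Group 3: 776 × 0.944 = 733
Group 4: 1523 × 0.947 = 1442
Group 5: 652 × 0.94 + 2665 × 0.692 = 613 + 1844 = 2457
End of period: [603, 262, 733, 1442, 2457]
Scenario A total after 3 periods: 5497
Scenario B projection —
Period 1.
Births: 2040 × 0.476 = 971
Group 2: 1680 × 0.96 = 1613
Group 3: 730 × 0.944 = 689
Group 4: 2040 × 0.947 = 1932
Group 5: 790 × 0.94 + 700 × 0.692 = 743 + 484 = 1227
End of period: [971, 1613, 689, 1932, 1227]
Period 2.
Births: 689 × 0.476 = 328
Group 2: 971 × 0.96 = 932
Group 3: 1613 × 0.944 = 1523
Group 4: 689 × 0.947 = 652
Group 5: 1932 × 0.94 + 1227 × 0.692 = 1816 + 849 = 2665
End of period: [328, 932, 1523, 652, 2665]
Period 3.
Births: 1523 × 0.476 = 725
Group 2: 328 × 0.96 = 315
Group 3: 932 × 0.944 = 880
Group 4: 1523 × 0.947 = 1442
Group 5: 652 × 0.94 + 2665 × 0.692 = 613 + 1844 = 2457
End of period: [725, 315, 880, 1442, 2457]
Scenario B total after 3 periods: 5819
Difference B − A = 5819 − 5497 = 322

322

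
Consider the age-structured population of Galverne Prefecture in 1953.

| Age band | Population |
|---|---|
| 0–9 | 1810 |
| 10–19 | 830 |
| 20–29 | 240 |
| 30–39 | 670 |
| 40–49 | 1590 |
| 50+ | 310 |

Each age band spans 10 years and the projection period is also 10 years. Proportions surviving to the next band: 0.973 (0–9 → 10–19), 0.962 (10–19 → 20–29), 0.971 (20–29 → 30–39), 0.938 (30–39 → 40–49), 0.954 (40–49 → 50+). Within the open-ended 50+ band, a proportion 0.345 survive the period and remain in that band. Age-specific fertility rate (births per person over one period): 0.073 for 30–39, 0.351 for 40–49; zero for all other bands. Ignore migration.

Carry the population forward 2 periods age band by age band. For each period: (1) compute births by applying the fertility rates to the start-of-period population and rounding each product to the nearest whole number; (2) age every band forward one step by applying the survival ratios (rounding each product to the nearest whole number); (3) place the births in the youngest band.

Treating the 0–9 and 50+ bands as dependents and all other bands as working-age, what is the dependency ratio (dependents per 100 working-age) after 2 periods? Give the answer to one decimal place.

Let band 1 be 0–9 through band 6 = 50+.
Period 1:
Births: 670 × 0.073 = 49  |  1590 × 0.351 = 558 → total 607
Band 2: 1810 × 0.973 = 1761
Band 3: 830 × 0.962 = 798
Band 4: 240 × 0.971 = 233
Band 5: 670 × 0.938 = 628
Band 6: 1590 × 0.954 + 310 × 0.345 = 1517 + 107 = 1624
Giving 607 / 1761 / 798 / 233 / 628 / 1624.
Period 2:
Births: 233 × 0.073 = 17  |  628 × 0.351 = 220 → total 237
Band 2: 607 × 0.973 = 591
Band 3: 1761 × 0.962 = 1694
Band 4: 798 × 0.971 = 775
Band 5: 233 × 0.938 = 219
Band 6: 628 × 0.954 + 1624 × 0.345 = 599 + 560 = 1159
Giving 237 / 591 / 1694 / 775 / 219 / 1159.
Dependents (band 0–9 + band 50+) = 237 + 1159 = 1396; working-age = 3279; ratio = 1396/3279 × 100 = 42.6

42.6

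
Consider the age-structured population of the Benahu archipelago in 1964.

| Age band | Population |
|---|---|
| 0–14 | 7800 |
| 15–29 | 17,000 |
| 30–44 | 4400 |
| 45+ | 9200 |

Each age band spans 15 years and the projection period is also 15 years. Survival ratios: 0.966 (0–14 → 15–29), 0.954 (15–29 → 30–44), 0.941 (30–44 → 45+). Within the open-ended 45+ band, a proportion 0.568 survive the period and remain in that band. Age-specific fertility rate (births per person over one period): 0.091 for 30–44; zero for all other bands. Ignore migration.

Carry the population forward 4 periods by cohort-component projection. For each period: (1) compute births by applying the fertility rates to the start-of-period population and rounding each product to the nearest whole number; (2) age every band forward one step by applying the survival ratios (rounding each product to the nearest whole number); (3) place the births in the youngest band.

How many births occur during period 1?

400

[period 1]
Births: 4400 × 0.091 = 400
15–29: 7800 × 0.966 = 7535
30–44: 17000 × 0.954 = 16218
45+: 4400 × 0.941 + 9200 × 0.568 = 4140 + 5226 = 9366
Giving 400 / 7535 / 16218 / 9366.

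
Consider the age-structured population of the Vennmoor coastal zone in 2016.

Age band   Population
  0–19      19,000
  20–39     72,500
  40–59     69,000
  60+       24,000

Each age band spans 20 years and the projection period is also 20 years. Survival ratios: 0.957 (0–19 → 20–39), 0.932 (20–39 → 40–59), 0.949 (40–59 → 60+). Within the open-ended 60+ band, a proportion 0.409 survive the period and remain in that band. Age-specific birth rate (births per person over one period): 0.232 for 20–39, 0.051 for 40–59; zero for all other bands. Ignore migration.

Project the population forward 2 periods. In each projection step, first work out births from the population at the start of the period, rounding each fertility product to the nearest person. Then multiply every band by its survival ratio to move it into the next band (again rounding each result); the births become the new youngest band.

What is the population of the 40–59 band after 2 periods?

[period 1]
Births: 72500 * 0.232 = 16820, 69000 * 0.051 = 3519 → total 20339
20–39: 19000 * 0.957 = 18183
40–59: 72500 * 0.932 = 67570
60+: 69000 * 0.949 + 24000 * 0.409 = 65481 + 9816 = 75297
Giving 20339 / 18183 / 67570 / 75297.
[period 2]
Births: 18183 * 0.232 = 4218, 67570 * 0.051 = 3446 → total 7664
20–39: 20339 * 0.957 = 19464
40–59: 18183 * 0.932 = 16947
60+: 67570 * 0.949 + 75297 * 0.409 = 64124 + 30796 = 94920
Giving 7664 / 19464 / 16947 / 94920.

16947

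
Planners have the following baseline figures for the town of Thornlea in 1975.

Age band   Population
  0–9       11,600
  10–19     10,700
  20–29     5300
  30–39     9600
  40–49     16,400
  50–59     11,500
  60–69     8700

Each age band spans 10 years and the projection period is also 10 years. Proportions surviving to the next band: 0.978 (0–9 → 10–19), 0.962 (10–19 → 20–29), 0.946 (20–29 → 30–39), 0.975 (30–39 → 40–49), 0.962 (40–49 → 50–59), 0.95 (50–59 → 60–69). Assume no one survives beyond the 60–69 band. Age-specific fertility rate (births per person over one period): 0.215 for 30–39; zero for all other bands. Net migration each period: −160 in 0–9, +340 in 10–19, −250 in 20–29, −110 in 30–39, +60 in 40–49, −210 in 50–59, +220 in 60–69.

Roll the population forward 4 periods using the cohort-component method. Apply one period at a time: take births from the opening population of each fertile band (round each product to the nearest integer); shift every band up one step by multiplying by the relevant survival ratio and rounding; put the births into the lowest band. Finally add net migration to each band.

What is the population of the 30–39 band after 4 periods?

1657

— Period 1 —
Births: 9600 * 0.215 = 2064
10–19: 11600 * 0.978 = 11345
20–29: 10700 * 0.962 = 10293
30–39: 5300 * 0.946 = 5014
40–49: 9600 * 0.975 = 9360
50–59: 16400 * 0.962 = 15777
60–69: 11500 * 0.95 = 10925
Net migration: 0–9 − 160 → 1904; 10–19 + 340 → 11685; 20–29 − 250 → 10043; 30–39 − 110 → 4904; 40–49 + 60 → 9420; 50–59 − 210 → 15567; 60–69 + 220 → 11145
Giving 1904 / 11685 / 10043 / 4904 / 9420 / 15567 / 11145.
— Period 2 —
Births: 4904 * 0.215 = 1054
10–19: 1904 * 0.978 = 1862
20–29: 11685 * 0.962 = 11241
30–39: 10043 * 0.946 = 9501
40–49: 4904 * 0.975 = 4781
50–59: 9420 * 0.962 = 9062
60–69: 15567 * 0.95 = 14789
Net migration: 0–9 − 160 → 894; 10–19 + 340 → 2202; 20–29 − 250 → 10991; 30–39 − 110 → 9391; 40–49 + 60 → 4841; 50–59 − 210 → 8852; 60–69 + 220 → 15009
Giving 894 / 2202 / 10991 / 9391 / 4841 / 8852 / 15009.
— Period 3 —
Births: 9391 * 0.215 = 2019
10–19: 894 * 0.978 = 874
20–29: 2202 * 0.962 = 2118
30–39: 10991 * 0.946 = 10397
40–49: 9391 * 0.975 = 9156
50–59: 4841 * 0.962 = 4657
60–69: 8852 * 0.95 = 8409
Net migration: 0–9 − 160 → 1859; 10–19 + 340 → 1214; 20–29 − 250 → 1868; 30–39 − 110 → 10287; 40–49 + 60 → 9216; 50–59 − 210 → 4447; 60–69 + 220 → 8629
Giving 1859 / 1214 / 1868 / 10287 / 9216 / 4447 / 8629.
— Period 4 —
Births: 10287 * 0.215 = 2212
10–19: 1859 * 0.978 = 1818
20–29: 1214 * 0.962 = 1168
30–39: 1868 * 0.946 = 1767
40–49: 10287 * 0.975 = 10030
50–59: 9216 * 0.962 = 8866
60–69: 4447 * 0.95 = 4225
Net migration: 0–9 − 160 → 2052; 10–19 + 340 → 2158; 20–29 − 250 → 918; 30–39 − 110 → 1657; 40–49 + 60 → 10090; 50–59 − 210 → 8656; 60–69 + 220 → 4445
Giving 2052 / 2158 / 918 / 1657 / 10090 / 8656 / 4445.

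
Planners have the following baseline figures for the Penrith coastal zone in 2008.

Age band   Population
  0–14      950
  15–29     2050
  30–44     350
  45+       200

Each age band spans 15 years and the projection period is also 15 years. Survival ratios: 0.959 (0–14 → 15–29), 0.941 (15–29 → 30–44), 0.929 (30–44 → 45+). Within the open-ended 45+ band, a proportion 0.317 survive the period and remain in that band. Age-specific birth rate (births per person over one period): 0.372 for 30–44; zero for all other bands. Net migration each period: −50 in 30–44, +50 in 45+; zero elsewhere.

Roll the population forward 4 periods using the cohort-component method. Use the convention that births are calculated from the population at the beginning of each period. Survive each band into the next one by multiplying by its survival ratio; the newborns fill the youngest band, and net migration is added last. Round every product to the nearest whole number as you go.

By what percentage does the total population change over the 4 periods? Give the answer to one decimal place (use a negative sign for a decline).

-59.0

Call the bands 1 to 4, youngest first.
Period 1:
Births: 350 × 0.372 = 130
Band 2: 950 × 0.959 = 911
Band 3: 2050 × 0.941 = 1929
Band 4: 350 × 0.929 + 200 × 0.317 = 325 + 63 = 388
Net migration: Band 3 − 50 → 1879; Band 4 + 50 → 438
→ [130, 911, 1879, 438]
Period 2:
Births: 1879 × 0.372 = 699
Band 2: 130 × 0.959 = 125
Band 3: 911 × 0.941 = 857
Band 4: 1879 × 0.929 + 438 × 0.317 = 1746 + 139 = 1885
Net migration: Band 3 − 50 → 807; Band 4 + 50 → 1935
→ [699, 125, 807, 1935]
Period 3:
Births: 807 × 0.372 = 300
Band 2: 699 × 0.959 = 670
Band 3: 125 × 0.941 = 118
Band 4: 807 × 0.929 + 1935 × 0.317 = 750 + 613 = 1363
Net migration: Band 3 − 50 → 68; Band 4 + 50 → 1413
→ [300, 670, 68, 1413]
Period 4:
Births: 68 × 0.372 = 25
Band 2: 300 × 0.959 = 288
Band 3: 670 × 0.941 = 630
Band 4: 68 × 0.929 + 1413 × 0.317 = 63 + 448 = 511
Net migration: Band 3 − 50 → 580; Band 4 + 50 → 561
→ [25, 288, 580, 561]
Total: 3550 → 1454; change = -2096; percentage change = -59.0%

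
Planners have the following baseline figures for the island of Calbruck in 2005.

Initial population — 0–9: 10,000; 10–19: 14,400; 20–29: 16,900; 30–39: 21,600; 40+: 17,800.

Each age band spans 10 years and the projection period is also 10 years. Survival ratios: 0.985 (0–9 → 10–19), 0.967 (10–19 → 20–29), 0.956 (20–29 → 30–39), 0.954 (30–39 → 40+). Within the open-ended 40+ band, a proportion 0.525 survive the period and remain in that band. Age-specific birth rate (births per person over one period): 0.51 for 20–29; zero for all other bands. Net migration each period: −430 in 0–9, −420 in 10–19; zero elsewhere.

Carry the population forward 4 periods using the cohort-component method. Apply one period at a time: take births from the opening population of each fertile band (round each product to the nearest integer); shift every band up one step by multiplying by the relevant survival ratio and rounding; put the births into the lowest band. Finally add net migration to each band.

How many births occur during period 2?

— Period 1 —
Births: 16900 * 0.51 = 8619
10–19: 10000 * 0.985 = 9850
20–29: 14400 * 0.967 = 13925
30–39: 16900 * 0.956 = 16156
40+: 21600 * 0.954 + 17800 * 0.525 = 20606 + 9345 = 29951
Net migration: 0–9 − 430 → 8189; 10–19 − 420 → 9430
Population now: 0–9=8189, 10–19=9430, 20–29=13925, 30–39=16156, 40+=29951
— Period 2 —
Births: 13925 * 0.51 = 7102
10–19: 8189 * 0.985 = 8066
20–29: 9430 * 0.967 = 9119
30–39: 13925 * 0.956 = 13312
40+: 16156 * 0.954 + 29951 * 0.525 = 15413 + 15724 = 31137
Net migration: 0–9 − 430 → 6672; 10–19 − 420 → 7646
Population now: 0–9=6672, 10–19=7646, 20–29=9119, 30–39=13312, 40+=31137

7102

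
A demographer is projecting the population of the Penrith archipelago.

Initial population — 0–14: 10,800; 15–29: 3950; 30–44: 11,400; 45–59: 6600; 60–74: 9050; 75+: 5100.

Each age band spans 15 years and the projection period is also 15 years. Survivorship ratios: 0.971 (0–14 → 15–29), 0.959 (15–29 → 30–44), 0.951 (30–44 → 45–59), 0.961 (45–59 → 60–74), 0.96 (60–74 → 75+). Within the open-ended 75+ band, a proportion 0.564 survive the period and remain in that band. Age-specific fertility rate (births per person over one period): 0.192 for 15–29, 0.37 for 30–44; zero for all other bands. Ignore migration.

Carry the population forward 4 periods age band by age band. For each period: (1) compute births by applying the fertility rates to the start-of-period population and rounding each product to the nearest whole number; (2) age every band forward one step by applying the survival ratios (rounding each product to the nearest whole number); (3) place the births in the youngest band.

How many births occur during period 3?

4649

(Groups numbered youngest = 1 to oldest = 6.)
Period 1:
Births: 3950 × 0.192 = 758  |  11400 × 0.37 = 4218 → 4976
Group 2: 10800 × 0.971 = 10487
Group 3: 3950 × 0.959 = 3788
Group 4: 11400 × 0.951 = 10841
Group 5: 6600 × 0.961 = 6343
Group 6: 9050 × 0.96 + 5100 × 0.564 = 8688 + 2876 = 11564
Population now: 0–14=4976, 15–29=10487, 30–44=3788, 45–59=10841, 60–74=6343, 75+=11564
Period 2:
Births: 10487 × 0.192 = 2014  |  3788 × 0.37 = 1402 → 3416
Group 2: 4976 × 0.971 = 4832
Group 3: 10487 × 0.959 = 10057
Group 4: 3788 × 0.951 = 3602
Group 5: 10841 × 0.961 = 10418
Group 6: 6343 × 0.96 + 11564 × 0.564 = 6089 + 6522 = 12611
Population now: 0–14=3416, 15–29=4832, 30–44=10057, 45–59=3602, 60–74=10418, 75+=12611
Period 3:
Births: 4832 × 0.192 = 928  |  10057 × 0.37 = 3721 → 4649
Group 2: 3416 × 0.971 = 3317
Group 3: 4832 × 0.959 = 4634
Group 4: 10057 × 0.951 = 9564
Group 5: 3602 × 0.961 = 3462
Group 6: 10418 × 0.96 + 12611 × 0.564 = 10001 + 7113 = 17114
Population now: 0–14=4649, 15–29=3317, 30–44=4634, 45–59=9564, 60–74=3462, 75+=17114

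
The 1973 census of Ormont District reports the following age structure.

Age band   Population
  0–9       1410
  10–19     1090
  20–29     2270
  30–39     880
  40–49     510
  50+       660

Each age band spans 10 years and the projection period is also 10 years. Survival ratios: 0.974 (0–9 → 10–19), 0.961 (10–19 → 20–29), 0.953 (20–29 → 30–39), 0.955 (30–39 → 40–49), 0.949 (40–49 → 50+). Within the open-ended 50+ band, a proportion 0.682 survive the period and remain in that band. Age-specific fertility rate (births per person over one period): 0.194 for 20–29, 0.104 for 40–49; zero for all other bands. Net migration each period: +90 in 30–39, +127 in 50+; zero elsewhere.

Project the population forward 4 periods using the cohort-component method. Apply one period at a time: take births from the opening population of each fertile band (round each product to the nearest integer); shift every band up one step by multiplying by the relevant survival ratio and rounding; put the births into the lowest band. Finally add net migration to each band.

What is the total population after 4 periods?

6110

After projecting period 1:
Births: 2270 × 0.194 = 440  |  510 × 0.104 = 53 → 493
10–19: 1410 × 0.974 = 1373
20–29: 1090 × 0.961 = 1047
30–39: 2270 × 0.953 = 2163
40–49: 880 × 0.955 = 840
50+: 510 × 0.949 + 660 × 0.682 = 484 + 450 = 934
Net migration: 30–39 + 90 → 2253; 50+ + 127 → 1061
End of period: [493, 1373, 1047, 2253, 840, 1061]
After projecting period 2:
Births: 1047 × 0.194 = 203  |  840 × 0.104 = 87 → 290
10–19: 493 × 0.974 = 480
20–29: 1373 × 0.961 = 1319
30–39: 1047 × 0.953 = 998
40–49: 2253 × 0.955 = 2152
50+: 840 × 0.949 + 1061 × 0.682 = 797 + 724 = 1521
Net migration: 30–39 + 90 → 1088; 50+ + 127 → 1648
End of period: [290, 480, 1319, 1088, 2152, 1648]
After projecting period 3:
Births: 1319 × 0.194 = 256  |  2152 × 0.104 = 224 → 480
10–19: 290 × 0.974 = 282
20–29: 480 × 0.961 = 461
30–39: 1319 × 0.953 = 1257
40–49: 1088 × 0.955 = 1039
50+: 2152 × 0.949 + 1648 × 0.682 = 2042 + 1124 = 3166
Net migration: 30–39 + 90 → 1347; 50+ + 127 → 3293
End of period: [480, 282, 461, 1347, 1039, 3293]
After projecting period 4:
Births: 461 × 0.194 = 89  |  1039 × 0.104 = 108 → 197
10–19: 480 × 0.974 = 468
20–29: 282 × 0.961 = 271
30–39: 461 × 0.953 = 439
40–49: 1347 × 0.955 = 1286
50+: 1039 × 0.949 + 3293 × 0.682 = 986 + 2246 = 3232
Net migration: 30–39 + 90 → 529; 50+ + 127 → 3359
End of period: [197, 468, 271, 529, 1286, 3359]
Total after period 4: 197 + 468 + 271 + 529 + 1286 + 3359 = 6110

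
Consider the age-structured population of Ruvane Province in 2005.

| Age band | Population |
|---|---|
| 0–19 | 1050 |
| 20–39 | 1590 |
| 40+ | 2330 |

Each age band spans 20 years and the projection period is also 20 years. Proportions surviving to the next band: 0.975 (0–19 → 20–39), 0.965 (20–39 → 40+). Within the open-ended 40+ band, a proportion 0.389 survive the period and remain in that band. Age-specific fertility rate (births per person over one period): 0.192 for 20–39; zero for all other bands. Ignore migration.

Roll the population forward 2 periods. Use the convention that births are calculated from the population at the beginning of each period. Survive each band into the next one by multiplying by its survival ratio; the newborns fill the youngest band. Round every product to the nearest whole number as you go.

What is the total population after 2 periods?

2431

Call the bands 1 to 3, youngest first.
Period 1:
Births: 1590 × 0.192 = 305
Band 2: 1050 × 0.975 = 1024
Band 3: 1590 × 0.965 + 2330 × 0.389 = 1534 + 906 = 2440
End of period: [305, 1024, 2440]
Period 2:
Births: 1024 × 0.192 = 197
Band 2: 305 × 0.975 = 297
Band 3: 1024 × 0.965 + 2440 × 0.389 = 988 + 949 = 1937
End of period: [197, 297, 1937]
Total after period 2: 197 + 297 + 1937 = 2431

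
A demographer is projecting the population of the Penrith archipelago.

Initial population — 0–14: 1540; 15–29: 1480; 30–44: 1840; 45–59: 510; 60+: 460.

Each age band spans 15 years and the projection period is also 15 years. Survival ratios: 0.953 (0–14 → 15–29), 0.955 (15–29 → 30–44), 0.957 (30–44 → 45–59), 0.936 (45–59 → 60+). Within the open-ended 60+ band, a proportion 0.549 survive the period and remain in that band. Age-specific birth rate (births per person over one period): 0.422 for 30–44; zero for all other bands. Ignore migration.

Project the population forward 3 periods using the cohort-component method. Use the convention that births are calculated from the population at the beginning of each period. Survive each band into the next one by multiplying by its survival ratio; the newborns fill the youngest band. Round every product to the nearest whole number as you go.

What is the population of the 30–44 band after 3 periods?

Call the bands 1 to 5, youngest first.
Period 1:
Births: 1840 × 0.422 = 776
Band 2: 1540 × 0.953 = 1468
Band 3: 1480 × 0.955 = 1413
Band 4: 1840 × 0.957 = 1761
Band 5: 510 × 0.936 + 460 × 0.549 = 477 + 253 = 730
Giving 776 / 1468 / 1413 / 1761 / 730.
Period 2:
Births: 1413 × 0.422 = 596
Band 2: 776 × 0.953 = 740
Band 3: 1468 × 0.955 = 1402
Band 4: 1413 × 0.957 = 1352
Band 5: 1761 × 0.936 + 730 × 0.549 = 1648 + 401 = 2049
Giving 596 / 740 / 1402 / 1352 / 2049.
Period 3:
Births: 1402 × 0.422 = 592
Band 2: 596 × 0.953 = 568
Band 3: 740 × 0.955 = 707
Band 4: 1402 × 0.957 = 1342
Band 5: 1352 × 0.936 + 2049 × 0.549 = 1265 + 1125 = 2390
Giving 592 / 568 / 707 / 1342 / 2390.

707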